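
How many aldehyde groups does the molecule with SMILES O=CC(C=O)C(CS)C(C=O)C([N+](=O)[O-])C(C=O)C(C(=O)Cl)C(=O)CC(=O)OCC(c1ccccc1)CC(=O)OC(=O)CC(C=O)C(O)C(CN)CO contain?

Reading the structure from left to right:
  OHC: terminal –CHO: carbonyl C bonded to H and C → aldehyde.
  CH(CHO): pendant –CHO: carbonyl C bonded to C and H → aldehyde.
  CH(CH2SH): pendant –CH2SH → thiol.
  CH(CHO): pendant –CHO: carbonyl C bonded to C and H → aldehyde.
  CH(NO2): –NO2 on an sp³ carbon → nitro (the N=O is not a carbonyl).
  CH(CHO): pendant –CHO: carbonyl C bonded to C and H → aldehyde.
  CH(COCl): pendant –C(=O)X: carbonyl C bonded to C and halogen → acyl halide.
  CO: –C(=O)– with carbon on both sides → ketone.
  CH2COOCH2: –C(=O)–O–C with C on the carbonyl side → ester.
  CH(C6H5): pendant –C6H5: benzene ring → arene.
  CH2CO-O-COCH2: two acyl groups sharing one oxygen, –C(=O)–O–C(=O)– → anhydride.
  CH(CHO): pendant –CHO: carbonyl C bonded to C and H → aldehyde.
  CH(OH): –OH on an sp³ carbon → alcohol (secondary).
  CH(CH2NH2): pendant –CH2NH2: N on sp³ C, no adjacent C=O → amine.
  CH2OH: –OH on an sp³ carbon → alcohol.
Aldehyde appears at: OHC, CH(CHO), CH(CHO), CH(CHO), CH(CHO) → 5.

5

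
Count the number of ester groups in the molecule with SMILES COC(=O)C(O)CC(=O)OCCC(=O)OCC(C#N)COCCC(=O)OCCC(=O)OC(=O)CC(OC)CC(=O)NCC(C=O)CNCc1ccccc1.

Reading the structure from left to right:
  CH3OOC: CH3O–C(=O)–: carbonyl C bonded to C and to –OCH3 → ester (not ketone + ether).
  CH(OH): –OH on an sp³ carbon → alcohol (secondary).
  CH2COOCH2: –C(=O)–O–C with C on the carbonyl side → ester.
  CH2COOCH2: –C(=O)–O–C with C on the carbonyl side → ester.
  CH(CN): pendant –C≡N: nitrile.
  CH2OCH2: C–O–C with sp³ carbons on both sides and no adjacent C=O → ether.
  CH2COOCH2: –C(=O)–O–C with C on the carbonyl side → ester.
  CH2CO-O-COCH2: two acyl groups sharing one oxygen, –C(=O)–O–C(=O)– → anhydride.
  CH(OCH3): pendant –OCH3: C–O–C with sp³ C, no adjacent C=O → ether.
  CH2CONHCH2: –C(=O)–N– linkage → amide (the N is not an amine).
  CH(CHO): pendant –CHO: carbonyl C bonded to C and H → aldehyde.
  CH2NHCH2: C–N–C with sp³ carbons and no adjacent C=O → amine (secondary).
  C6H5: –C6H5 phenyl ring → arene.
Ester appears at: CH3OOC, CH2COOCH2, CH2COOCH2, CH2COOCH2 → 4.

4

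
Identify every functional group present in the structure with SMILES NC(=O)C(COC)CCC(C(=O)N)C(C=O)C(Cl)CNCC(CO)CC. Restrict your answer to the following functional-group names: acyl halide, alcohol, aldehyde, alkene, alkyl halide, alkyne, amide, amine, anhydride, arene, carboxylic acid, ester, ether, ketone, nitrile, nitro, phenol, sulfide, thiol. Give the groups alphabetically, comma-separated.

Taking each segment in turn:
  H2NCO: –C(=O)NH2: carbonyl C bonded to C and to N → amide (the N is not a separate amine).
  CH(CH2OCH3): pendant –CH2OCH3: C–O–C linkage → ether.
  CH(CONH2): pendant –CONH2: carbonyl C bonded to C and N → amide.
  CH(CHO): pendant –CHO: carbonyl C bonded to C and H → aldehyde.
  CH(Cl): halogen on an sp³ carbon → alkyl halide.
  CH2NHCH2: C–N–C with sp³ carbons and no adjacent C=O → amine (secondary).
  CH(CH2OH): pendant –CH2OH on an sp³ backbone C → alcohol.

alcohol, aldehyde, alkyl halide, amide, amine, ether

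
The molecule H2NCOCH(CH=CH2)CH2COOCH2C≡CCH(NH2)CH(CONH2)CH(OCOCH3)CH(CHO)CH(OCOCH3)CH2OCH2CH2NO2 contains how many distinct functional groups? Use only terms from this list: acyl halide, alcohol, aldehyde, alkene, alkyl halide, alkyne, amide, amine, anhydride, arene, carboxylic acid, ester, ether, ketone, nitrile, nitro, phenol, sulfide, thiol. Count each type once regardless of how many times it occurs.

8

Reading the structure from left to right:
  H2NCO: –C(=O)NH2: carbonyl C bonded to C and to N → amide (the N is not a separate amine).
  CH(CH=CH2): pendant –CH=CH2: C=C double bond → alkene.
  CH2COOCH2: –C(=O)–O–C with C on the carbonyl side → ester.
  C≡C: C≡C triple bond → alkyne.
  CH(NH2): –NH2 on an sp³ carbon with no adjacent C=O → amine.
  CH(CONH2): pendant –CONH2: carbonyl C bonded to C and N → amide.
  CH(OCOCH3): pendant –OC(=O)CH3: an acyloxy group → ester.
  CH(CHO): pendant –CHO: carbonyl C bonded to C and H → aldehyde.
  CH(OCOCH3): pendant –OC(=O)CH3: an acyloxy group → ester.
  CH2OCH2: C–O–C with sp³ carbons on both sides and no adjacent C=O → ether.
  CH2NO2: –NO2 on carbon → nitro group.
Distinct types present: aldehyde, alkene, alkyne, amide, amine, ester, ether, nitro.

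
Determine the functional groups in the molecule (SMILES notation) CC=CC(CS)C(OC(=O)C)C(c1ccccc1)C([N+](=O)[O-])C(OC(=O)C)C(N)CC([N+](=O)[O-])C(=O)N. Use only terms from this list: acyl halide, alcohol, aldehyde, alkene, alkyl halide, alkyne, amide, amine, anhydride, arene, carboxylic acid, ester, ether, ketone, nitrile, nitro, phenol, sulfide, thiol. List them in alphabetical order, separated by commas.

alkene, amide, amine, arene, ester, nitro, thiol

Taking each segment in turn:
  CH=CH: C=C double bond → alkene.
  CH(CH2SH): pendant –CH2SH → thiol.
  CH(OCOCH3): pendant –OC(=O)CH3: an acyloxy group → ester.
  CH(C6H5): pendant –C6H5: benzene ring → arene.
  CH(NO2): –NO2 on an sp³ carbon → nitro (the N=O is not a carbonyl).
  CH(OCOCH3): pendant –OC(=O)CH3: an acyloxy group → ester.
  CH(NH2): –NH2 on an sp³ carbon with no adjacent C=O → amine.
  CH(NO2): –NO2 on an sp³ carbon → nitro (the N=O is not a carbonyl).
  CONH2: –C(=O)NH2: carbonyl C bonded to C and to N → amide (the N is not a separate amine).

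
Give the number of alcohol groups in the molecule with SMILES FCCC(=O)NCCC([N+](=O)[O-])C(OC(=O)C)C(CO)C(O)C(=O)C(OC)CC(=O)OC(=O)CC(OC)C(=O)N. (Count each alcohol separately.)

2

Taking each segment in turn:
  FCH2: halogen on an sp³ carbon → alkyl halide.
  CH2CONHCH2: –C(=O)–N– linkage → amide (the N is not an amine).
  CH(NO2): –NO2 on an sp³ carbon → nitro (the N=O is not a carbonyl).
  CH(OCOCH3): pendant –OC(=O)CH3: an acyloxy group → ester.
  CH(CH2OH): pendant –CH2OH on an sp³ backbone C → alcohol.
  CH(OH): –OH on an sp³ carbon → alcohol (secondary).
  CO: –C(=O)– with carbon on both sides → ketone.
  CH(OCH3): pendant –OCH3: C–O–C with sp³ C, no adjacent C=O → ether.
  CH2CO-O-COCH2: two acyl groups sharing one oxygen, –C(=O)–O–C(=O)– → anhydride.
  CH(OCH3): pendant –OCH3: C–O–C with sp³ C, no adjacent C=O → ether.
  CONH2: –C(=O)NH2: carbonyl C bonded to C and to N → amide (the N is not a separate amine).
Alcohol appears at: CH(CH2OH), CH(OH) → 2.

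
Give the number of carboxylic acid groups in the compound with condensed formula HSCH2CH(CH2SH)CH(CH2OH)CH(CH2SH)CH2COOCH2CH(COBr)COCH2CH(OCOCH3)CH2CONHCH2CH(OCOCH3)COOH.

Reading the structure from left to right:
  HSCH2: –SH on an sp³ carbon → thiol.
  CH(CH2SH): pendant –CH2SH → thiol.
  CH(CH2OH): pendant –CH2OH on an sp³ backbone C → alcohol.
  CH(CH2SH): pendant –CH2SH → thiol.
  CH2COOCH2: –C(=O)–O–C with C on the carbonyl side → ester.
  CH(COBr): pendant –C(=O)X: carbonyl C bonded to C and halogen → acyl halide.
  CO: –C(=O)– with carbon on both sides → ketone.
  CH(OCOCH3): pendant –OC(=O)CH3: an acyloxy group → ester.
  CH2CONHCH2: –C(=O)–N– linkage → amide (the N is not an amine).
  CH(OCOCH3): pendant –OC(=O)CH3: an acyloxy group → ester.
  COOH: –COOH: carbonyl C bonded to –OH and C → carboxylic acid (the –OH is not a separate alcohol).
Carboxylic acid appears at: COOH → 1.

1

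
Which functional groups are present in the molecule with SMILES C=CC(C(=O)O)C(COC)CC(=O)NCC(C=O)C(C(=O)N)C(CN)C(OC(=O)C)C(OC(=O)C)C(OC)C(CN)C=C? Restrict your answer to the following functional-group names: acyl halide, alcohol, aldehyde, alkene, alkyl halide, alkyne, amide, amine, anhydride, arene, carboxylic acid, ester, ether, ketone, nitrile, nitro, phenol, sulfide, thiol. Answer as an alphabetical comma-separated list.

aldehyde, alkene, amide, amine, carboxylic acid, ester, ether

Taking each segment in turn:
  CH2=CH: C=C double bond → alkene.
  CH(COOH): pendant –COOH: carbonyl C bonded to C and –OH → carboxylic acid.
  CH(CH2OCH3): pendant –CH2OCH3: C–O–C linkage → ether.
  CH2CONHCH2: –C(=O)–N– linkage → amide (the N is not an amine).
  CH(CHO): pendant –CHO: carbonyl C bonded to C and H → aldehyde.
  CH(CONH2): pendant –CONH2: carbonyl C bonded to C and N → amide.
  CH(CH2NH2): pendant –CH2NH2: N on sp³ C, no adjacent C=O → amine.
  CH(OCOCH3): pendant –OC(=O)CH3: an acyloxy group → ester.
  CH(OCOCH3): pendant –OC(=O)CH3: an acyloxy group → ester.
  CH(OCH3): pendant –OCH3: C–O–C with sp³ C, no adjacent C=O → ether.
  CH(CH2NH2): pendant –CH2NH2: N on sp³ C, no adjacent C=O → amine.
  CH=CH2: C=C double bond → alkene.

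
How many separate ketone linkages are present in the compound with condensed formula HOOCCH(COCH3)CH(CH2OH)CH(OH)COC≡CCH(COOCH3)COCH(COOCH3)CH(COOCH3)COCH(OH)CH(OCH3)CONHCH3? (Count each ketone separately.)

4

Working along the chain:
  HOOC: –COOH: carbonyl C bonded to –OH and C → carboxylic acid (the –OH is not a separate alcohol).
  CH(COCH3): pendant –COCH3: carbonyl C bonded to two carbons → ketone.
  CH(CH2OH): pendant –CH2OH on an sp³ backbone C → alcohol.
  CH(OH): –OH on an sp³ carbon → alcohol (secondary).
  CO: –C(=O)– with carbon on both sides → ketone.
  C≡C: C≡C triple bond → alkyne.
  CH(COOCH3): pendant –COOCH3: carbonyl C bonded to C and –OCH3 → ester.
  CO: –C(=O)– with carbon on both sides → ketone.
  CH(COOCH3): pendant –COOCH3: carbonyl C bonded to C and –OCH3 → ester.
  CH(COOCH3): pendant –COOCH3: carbonyl C bonded to C and –OCH3 → ester.
  CO: –C(=O)– with carbon on both sides → ketone.
  CH(OH): –OH on an sp³ carbon → alcohol (secondary).
  CH(OCH3): pendant –OCH3: C–O–C with sp³ C, no adjacent C=O → ether.
  CONHCH3: –C(=O)NHCH3: carbonyl C bonded to C and to N → amide (the N is not an amine).
Ketone appears at: CH(COCH3), CO, CO, CO → 4.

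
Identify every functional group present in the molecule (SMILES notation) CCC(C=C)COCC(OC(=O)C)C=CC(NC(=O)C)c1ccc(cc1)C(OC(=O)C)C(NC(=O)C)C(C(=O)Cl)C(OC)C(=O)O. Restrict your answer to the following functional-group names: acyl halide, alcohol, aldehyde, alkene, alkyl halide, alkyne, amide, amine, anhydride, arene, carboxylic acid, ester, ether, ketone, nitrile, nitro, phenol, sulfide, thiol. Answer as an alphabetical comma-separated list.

pendant –CH=CH2: C=C double bond → alkene.
C–O–C with sp³ carbons on both sides and no adjacent C=O → ether.
pendant –OC(=O)CH3: an acyloxy group → ester.
C=C double bond → alkene.
pendant –NHC(=O)CH3: N bonded to a carbonyl → amide (not amine).
para-disubstituted benzene ring → arene.
pendant –OC(=O)CH3: an acyloxy group → ester.
pendant –NHC(=O)CH3: N bonded to a carbonyl → amide (not amine).
pendant –C(=O)X: carbonyl C bonded to C and halogen → acyl halide.
pendant –OCH3: C–O–C with sp³ C, no adjacent C=O → ether.
–COOH: carbonyl C bonded to –OH and C → carboxylic acid (the –OH is not a separate alcohol).

acyl halide, alkene, amide, arene, carboxylic acid, ester, ether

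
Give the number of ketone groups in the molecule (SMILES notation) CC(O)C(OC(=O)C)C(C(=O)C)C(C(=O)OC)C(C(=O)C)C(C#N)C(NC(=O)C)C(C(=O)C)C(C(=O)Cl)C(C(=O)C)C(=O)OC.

4

–OH on an sp³ carbon → alcohol (secondary).
pendant –OC(=O)CH3: an acyloxy group → ester.
pendant –COCH3: carbonyl C bonded to two carbons → ketone.
pendant –COOCH3: carbonyl C bonded to C and –OCH3 → ester.
pendant –COCH3: carbonyl C bonded to two carbons → ketone.
pendant –C≡N: nitrile.
pendant –NHC(=O)CH3: N bonded to a carbonyl → amide (not amine).
pendant –COCH3: carbonyl C bonded to two carbons → ketone.
pendant –C(=O)X: carbonyl C bonded to C and halogen → acyl halide.
pendant –COCH3: carbonyl C bonded to two carbons → ketone.
–C(=O)OCH3: carbonyl C bonded to C and to –OCH3 → ester (not ketone + ether).
Ketone appears at: CH(COCH3), CH(COCH3), CH(COCH3), CH(COCH3) → 4.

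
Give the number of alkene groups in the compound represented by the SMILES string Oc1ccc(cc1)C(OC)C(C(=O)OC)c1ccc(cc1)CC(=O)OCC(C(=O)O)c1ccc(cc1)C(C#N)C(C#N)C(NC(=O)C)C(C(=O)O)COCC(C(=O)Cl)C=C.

1

–OH attached directly to an aromatic ring → phenol (not alcohol); the ring itself is an arene.
pendant –OCH3: C–O–C with sp³ C, no adjacent C=O → ether.
pendant –COOCH3: carbonyl C bonded to C and –OCH3 → ester.
para-disubstituted benzene ring → arene.
–C(=O)–O–C with C on the carbonyl side → ester.
pendant –COOH: carbonyl C bonded to C and –OH → carboxylic acid.
para-disubstituted benzene ring → arene.
pendant –C≡N: nitrile.
pendant –C≡N: nitrile.
pendant –NHC(=O)CH3: N bonded to a carbonyl → amide (not amine).
pendant –COOH: carbonyl C bonded to C and –OH → carboxylic acid.
C–O–C with sp³ carbons on both sides and no adjacent C=O → ether.
pendant –C(=O)X: carbonyl C bonded to C and halogen → acyl halide.
C=C double bond → alkene.
Alkene appears at: CH=CH2 → 1.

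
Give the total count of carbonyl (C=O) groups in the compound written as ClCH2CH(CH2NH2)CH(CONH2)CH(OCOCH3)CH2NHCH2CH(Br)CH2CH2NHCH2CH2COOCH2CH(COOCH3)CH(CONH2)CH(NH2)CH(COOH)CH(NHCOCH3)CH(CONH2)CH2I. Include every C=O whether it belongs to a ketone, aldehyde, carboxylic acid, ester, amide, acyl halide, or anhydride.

CH(CONH2): amide, 1 C=O (running total 1).
CH(OCOCH3): ester, 1 C=O (running total 2).
CH2COOCH2: ester, 1 C=O (running total 3).
CH(COOCH3): ester, 1 C=O (running total 4).
CH(CONH2): amide, 1 C=O (running total 5).
CH(COOH): carboxylic acid, 1 C=O (running total 6).
CH(NHCOCH3): amide, 1 C=O (running total 7).
CH(CONH2): amide, 1 C=O (running total 8).

8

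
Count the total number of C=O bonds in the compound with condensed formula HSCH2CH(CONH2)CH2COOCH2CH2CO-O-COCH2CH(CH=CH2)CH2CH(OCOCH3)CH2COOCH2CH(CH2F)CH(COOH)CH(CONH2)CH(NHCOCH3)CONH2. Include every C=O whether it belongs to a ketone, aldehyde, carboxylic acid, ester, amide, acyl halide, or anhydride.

10

CH(CONH2): amide, 1 C=O (running total 1).
CH2COOCH2: ester, 1 C=O (running total 2).
CH2CO-O-COCH2: anhydride, 2 C=O (running total 4).
CH(OCOCH3): ester, 1 C=O (running total 5).
CH2COOCH2: ester, 1 C=O (running total 6).
CH(COOH): carboxylic acid, 1 C=O (running total 7).
CH(CONH2): amide, 1 C=O (running total 8).
CH(NHCOCH3): amide, 1 C=O (running total 9).
CONH2: amide, 1 C=O (running total 10).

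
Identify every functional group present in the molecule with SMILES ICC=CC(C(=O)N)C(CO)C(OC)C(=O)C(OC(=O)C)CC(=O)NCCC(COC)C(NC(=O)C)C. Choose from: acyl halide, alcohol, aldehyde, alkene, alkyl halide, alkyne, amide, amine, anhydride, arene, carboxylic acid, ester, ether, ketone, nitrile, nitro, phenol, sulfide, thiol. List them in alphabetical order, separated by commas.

halogen on an sp³ carbon → alkyl halide.
C=C double bond → alkene.
pendant –CONH2: carbonyl C bonded to C and N → amide.
pendant –CH2OH on an sp³ backbone C → alcohol.
pendant –OCH3: C–O–C with sp³ C, no adjacent C=O → ether.
–C(=O)– with carbon on both sides → ketone.
pendant –OC(=O)CH3: an acyloxy group → ester.
–C(=O)–N– linkage → amide (the N is not an amine).
pendant –CH2OCH3: C–O–C linkage → ether.
pendant –NHC(=O)CH3: N bonded to a carbonyl → amide (not amine).

alcohol, alkene, alkyl halide, amide, ester, ether, ketone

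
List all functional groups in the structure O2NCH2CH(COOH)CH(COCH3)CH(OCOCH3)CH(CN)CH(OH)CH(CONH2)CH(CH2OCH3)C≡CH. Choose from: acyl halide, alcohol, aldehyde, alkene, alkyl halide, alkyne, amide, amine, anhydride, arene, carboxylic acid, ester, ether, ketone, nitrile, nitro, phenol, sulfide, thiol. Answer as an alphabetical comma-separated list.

alcohol, alkyne, amide, carboxylic acid, ester, ether, ketone, nitrile, nitro

Working along the chain:
  O2NCH2: –NO2 on carbon → nitro group.
  CH(COOH): pendant –COOH: carbonyl C bonded to C and –OH → carboxylic acid.
  CH(COCH3): pendant –COCH3: carbonyl C bonded to two carbons → ketone.
  CH(OCOCH3): pendant –OC(=O)CH3: an acyloxy group → ester.
  CH(CN): pendant –C≡N: nitrile.
  CH(OH): –OH on an sp³ carbon → alcohol (secondary).
  CH(CONH2): pendant –CONH2: carbonyl C bonded to C and N → amide.
  CH(CH2OCH3): pendant –CH2OCH3: C–O–C linkage → ether.
  C≡CH: C≡C triple bond → alkyne.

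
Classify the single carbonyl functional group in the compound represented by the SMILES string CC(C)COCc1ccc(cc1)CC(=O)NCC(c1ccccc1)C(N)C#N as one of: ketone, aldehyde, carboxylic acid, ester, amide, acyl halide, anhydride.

amide

The carbonyl is in the CH2CONHCH2 segment: –C(=O)–N– linkage → amide (the N is not an amine).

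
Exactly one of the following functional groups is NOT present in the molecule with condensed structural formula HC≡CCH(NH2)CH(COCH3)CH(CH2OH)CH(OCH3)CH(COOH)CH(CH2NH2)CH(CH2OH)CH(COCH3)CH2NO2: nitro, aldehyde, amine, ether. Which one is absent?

aldehyde

nitro: present (CH2NO2 — –NO2 on carbon → nitro group).
ether: present (CH(OCH3) — pendant –OCH3: C–O–C with sp³ C, no adjacent C=O → ether).
amine: present (CH(NH2) — –NH2 on an sp³ carbon with no adjacent C=O → amine).
aldehyde: absent. In CH(COCH3), the carbonyl carbon is bonded to two carbons, so it is a ketone, not an aldehyde. In CH(COOH), the carbonyl carbon bears –OH, not –H, so it is a carboxylic acid.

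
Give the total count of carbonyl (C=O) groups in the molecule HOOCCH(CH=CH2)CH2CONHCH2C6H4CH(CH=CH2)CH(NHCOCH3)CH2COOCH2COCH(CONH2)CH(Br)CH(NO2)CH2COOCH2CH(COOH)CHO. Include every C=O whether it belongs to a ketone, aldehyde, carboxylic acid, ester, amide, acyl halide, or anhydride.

HOOC: carboxylic acid, 1 C=O (running total 1).
CH2CONHCH2: amide, 1 C=O (running total 2).
CH(NHCOCH3): amide, 1 C=O (running total 3).
CH2COOCH2: ester, 1 C=O (running total 4).
CO: ketone, 1 C=O (running total 5).
CH(CONH2): amide, 1 C=O (running total 6).
CH2COOCH2: ester, 1 C=O (running total 7).
CH(COOH): carboxylic acid, 1 C=O (running total 8).
CHO: aldehyde, 1 C=O (running total 9).

9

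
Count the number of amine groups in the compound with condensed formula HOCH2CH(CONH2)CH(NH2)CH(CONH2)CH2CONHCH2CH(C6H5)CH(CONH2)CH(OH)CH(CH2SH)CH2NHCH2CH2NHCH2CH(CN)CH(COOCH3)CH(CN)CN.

3

Working along the chain:
  HOCH2: HO– on an sp³ carbon → alcohol.
  CH(CONH2): pendant –CONH2: carbonyl C bonded to C and N → amide.
  CH(NH2): –NH2 on an sp³ carbon with no adjacent C=O → amine.
  CH(CONH2): pendant –CONH2: carbonyl C bonded to C and N → amide.
  CH2CONHCH2: –C(=O)–N– linkage → amide (the N is not an amine).
  CH(C6H5): pendant –C6H5: benzene ring → arene.
  CH(CONH2): pendant –CONH2: carbonyl C bonded to C and N → amide.
  CH(OH): –OH on an sp³ carbon → alcohol (secondary).
  CH(CH2SH): pendant –CH2SH → thiol.
  CH2NHCH2: C–N–C with sp³ carbons and no adjacent C=O → amine (secondary).
  CH2NHCH2: C–N–C with sp³ carbons and no adjacent C=O → amine (secondary).
  CH(CN): pendant –C≡N: nitrile.
  CH(COOCH3): pendant –COOCH3: carbonyl C bonded to C and –OCH3 → ester.
  CH(CN): pendant –C≡N: nitrile.
  CN: –C≡N: carbon triple-bonded to nitrogen → nitrile.
Amine appears at: CH(NH2), CH2NHCH2, CH2NHCH2 → 3.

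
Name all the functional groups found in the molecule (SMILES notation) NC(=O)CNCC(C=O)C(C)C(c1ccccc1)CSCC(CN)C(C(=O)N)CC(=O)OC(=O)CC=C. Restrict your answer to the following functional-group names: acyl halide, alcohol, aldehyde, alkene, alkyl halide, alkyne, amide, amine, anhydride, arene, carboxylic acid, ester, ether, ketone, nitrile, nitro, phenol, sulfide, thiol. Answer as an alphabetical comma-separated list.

Working along the chain:
  H2NCO: –C(=O)NH2: carbonyl C bonded to C and to N → amide (the N is not a separate amine).
  CH2NHCH2: C–N–C with sp³ carbons and no adjacent C=O → amine (secondary).
  CH(CHO): pendant –CHO: carbonyl C bonded to C and H → aldehyde.
  CH(C6H5): pendant –C6H5: benzene ring → arene.
  CH2SCH2: C–S–C linkage → sulfide (thioether).
  CH(CH2NH2): pendant –CH2NH2: N on sp³ C, no adjacent C=O → amine.
  CH(CONH2): pendant –CONH2: carbonyl C bonded to C and N → amide.
  CH2CO-O-COCH2: two acyl groups sharing one oxygen, –C(=O)–O–C(=O)– → anhydride.
  CH=CH2: C=C double bond → alkene.

aldehyde, alkene, amide, amine, anhydride, arene, sulfide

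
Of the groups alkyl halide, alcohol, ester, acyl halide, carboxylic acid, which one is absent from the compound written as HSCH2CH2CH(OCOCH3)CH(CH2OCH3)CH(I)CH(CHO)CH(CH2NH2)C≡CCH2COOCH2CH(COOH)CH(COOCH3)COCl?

ester: present (CH(OCOCH3) — pendant –OC(=O)CH3: an acyloxy group → ester).
alkyl halide: present (CH(I) — halogen on an sp³ carbon → alkyl halide).
acyl halide: present (COCl — –C(=O)Cl: carbonyl C bonded to C and to a halogen → acyl halide (not alkyl halide)).
carboxylic acid: present (CH(COOH) — pendant –COOH: carbonyl C bonded to C and –OH → carboxylic acid).
alcohol: absent. In CH(COOH), the –OH sits on a carbonyl carbon, making it part of a carboxylic acid, not an alcohol.

alcohol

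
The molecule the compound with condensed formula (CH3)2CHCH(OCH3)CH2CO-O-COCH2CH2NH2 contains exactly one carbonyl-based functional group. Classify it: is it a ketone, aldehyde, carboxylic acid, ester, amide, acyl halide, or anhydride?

anhydride

The carbonyl is in the CH2CO-O-COCH2 segment: two acyl groups sharing one oxygen, –C(=O)–O–C(=O)– → anhydride.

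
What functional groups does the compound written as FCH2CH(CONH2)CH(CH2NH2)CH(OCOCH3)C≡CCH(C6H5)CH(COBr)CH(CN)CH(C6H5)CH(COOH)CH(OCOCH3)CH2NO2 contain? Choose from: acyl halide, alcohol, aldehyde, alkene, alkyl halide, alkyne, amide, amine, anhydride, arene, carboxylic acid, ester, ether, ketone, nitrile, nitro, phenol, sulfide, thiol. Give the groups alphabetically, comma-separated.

acyl halide, alkyl halide, alkyne, amide, amine, arene, carboxylic acid, ester, nitrile, nitro

Taking each segment in turn:
  FCH2: halogen on an sp³ carbon → alkyl halide.
  CH(CONH2): pendant –CONH2: carbonyl C bonded to C and N → amide.
  CH(CH2NH2): pendant –CH2NH2: N on sp³ C, no adjacent C=O → amine.
  CH(OCOCH3): pendant –OC(=O)CH3: an acyloxy group → ester.
  C≡C: C≡C triple bond → alkyne.
  CH(C6H5): pendant –C6H5: benzene ring → arene.
  CH(COBr): pendant –C(=O)X: carbonyl C bonded to C and halogen → acyl halide.
  CH(CN): pendant –C≡N: nitrile.
  CH(C6H5): pendant –C6H5: benzene ring → arene.
  CH(COOH): pendant –COOH: carbonyl C bonded to C and –OH → carboxylic acid.
  CH(OCOCH3): pendant –OC(=O)CH3: an acyloxy group → ester.
  CH2NO2: –NO2 on carbon → nitro group.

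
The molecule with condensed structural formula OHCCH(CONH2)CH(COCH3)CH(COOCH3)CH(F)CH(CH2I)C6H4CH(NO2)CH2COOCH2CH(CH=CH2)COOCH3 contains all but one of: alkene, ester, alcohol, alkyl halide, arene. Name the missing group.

alcohol

ester: present (CH(COOCH3) — pendant –COOCH3: carbonyl C bonded to C and –OCH3 → ester).
alkene: present (CH(CH=CH2) — pendant –CH=CH2: C=C double bond → alkene).
alkyl halide: present (CH(F) — halogen on an sp³ carbon → alkyl halide).
arene: present (C6H4 — para-disubstituted benzene ring → arene).
alcohol: no segment matches this pattern.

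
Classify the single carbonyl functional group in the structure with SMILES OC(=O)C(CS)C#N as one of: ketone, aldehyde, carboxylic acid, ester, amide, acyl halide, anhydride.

The carbonyl is in the HOOC segment: –COOH: carbonyl C bonded to –OH and C → carboxylic acid (the –OH is not a separate alcohol).

carboxylic acid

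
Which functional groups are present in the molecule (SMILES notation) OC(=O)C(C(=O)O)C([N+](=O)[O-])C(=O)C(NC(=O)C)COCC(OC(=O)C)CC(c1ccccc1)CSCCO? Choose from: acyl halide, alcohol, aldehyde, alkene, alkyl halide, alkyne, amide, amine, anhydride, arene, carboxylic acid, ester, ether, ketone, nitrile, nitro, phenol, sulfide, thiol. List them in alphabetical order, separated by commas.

–COOH: carbonyl C bonded to –OH and C → carboxylic acid (the –OH is not a separate alcohol).
pendant –COOH: carbonyl C bonded to C and –OH → carboxylic acid.
–NO2 on an sp³ carbon → nitro (the N=O is not a carbonyl).
–C(=O)– with carbon on both sides → ketone.
pendant –NHC(=O)CH3: N bonded to a carbonyl → amide (not amine).
C–O–C with sp³ carbons on both sides and no adjacent C=O → ether.
pendant –OC(=O)CH3: an acyloxy group → ester.
pendant –C6H5: benzene ring → arene.
C–S–C linkage → sulfide (thioether).
–OH on an sp³ carbon → alcohol.

alcohol, amide, arene, carboxylic acid, ester, ether, ketone, nitro, sulfide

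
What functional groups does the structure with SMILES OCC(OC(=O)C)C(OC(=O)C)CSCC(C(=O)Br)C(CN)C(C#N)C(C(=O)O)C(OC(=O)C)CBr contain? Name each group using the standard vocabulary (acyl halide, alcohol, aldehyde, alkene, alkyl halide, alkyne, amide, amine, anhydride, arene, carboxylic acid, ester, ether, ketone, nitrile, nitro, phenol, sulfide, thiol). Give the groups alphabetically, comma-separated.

HO– on an sp³ carbon → alcohol.
pendant –OC(=O)CH3: an acyloxy group → ester.
pendant –OC(=O)CH3: an acyloxy group → ester.
C–S–C linkage → sulfide (thioether).
pendant –C(=O)X: carbonyl C bonded to C and halogen → acyl halide.
pendant –CH2NH2: N on sp³ C, no adjacent C=O → amine.
pendant –C≡N: nitrile.
pendant –COOH: carbonyl C bonded to C and –OH → carboxylic acid.
pendant –OC(=O)CH3: an acyloxy group → ester.
halogen on an sp³ carbon → alkyl halide.

acyl halide, alcohol, alkyl halide, amine, carboxylic acid, ester, nitrile, sulfide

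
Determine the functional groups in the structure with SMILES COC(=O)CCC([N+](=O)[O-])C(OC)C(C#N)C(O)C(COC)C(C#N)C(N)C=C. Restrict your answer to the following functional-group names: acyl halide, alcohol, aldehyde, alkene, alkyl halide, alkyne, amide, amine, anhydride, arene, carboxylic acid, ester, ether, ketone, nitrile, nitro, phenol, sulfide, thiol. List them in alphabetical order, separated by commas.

alcohol, alkene, amine, ester, ether, nitrile, nitro

Reading the structure from left to right:
  CH3OOC: CH3O–C(=O)–: carbonyl C bonded to C and to –OCH3 → ester (not ketone + ether).
  CH(NO2): –NO2 on an sp³ carbon → nitro (the N=O is not a carbonyl).
  CH(OCH3): pendant –OCH3: C–O–C with sp³ C, no adjacent C=O → ether.
  CH(CN): pendant –C≡N: nitrile.
  CH(OH): –OH on an sp³ carbon → alcohol (secondary).
  CH(CH2OCH3): pendant –CH2OCH3: C–O–C linkage → ether.
  CH(CN): pendant –C≡N: nitrile.
  CH(NH2): –NH2 on an sp³ carbon with no adjacent C=O → amine.
  CH=CH2: C=C double bond → alkene.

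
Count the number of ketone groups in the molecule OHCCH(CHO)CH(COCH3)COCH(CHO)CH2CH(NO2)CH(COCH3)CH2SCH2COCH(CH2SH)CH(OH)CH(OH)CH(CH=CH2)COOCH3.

terminal –CHO: carbonyl C bonded to H and C → aldehyde.
pendant –CHO: carbonyl C bonded to C and H → aldehyde.
pendant –COCH3: carbonyl C bonded to two carbons → ketone.
–C(=O)– with carbon on both sides → ketone.
pendant –CHO: carbonyl C bonded to C and H → aldehyde.
–NO2 on an sp³ carbon → nitro (the N=O is not a carbonyl).
pendant –COCH3: carbonyl C bonded to two carbons → ketone.
C–S–C linkage → sulfide (thioether).
–C(=O)– with carbon on both sides → ketone.
pendant –CH2SH → thiol.
–OH on an sp³ carbon → alcohol (secondary).
–OH on an sp³ carbon → alcohol (secondary).
pendant –CH=CH2: C=C double bond → alkene.
–C(=O)OCH3: carbonyl C bonded to C and to –OCH3 → ester (not ketone + ether).
Ketone appears at: CH(COCH3), CO, CH(COCH3), CO → 4.

4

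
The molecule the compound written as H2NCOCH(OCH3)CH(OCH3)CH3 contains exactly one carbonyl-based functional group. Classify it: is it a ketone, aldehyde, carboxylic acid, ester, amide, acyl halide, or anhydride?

The carbonyl is in the H2NCO segment: –C(=O)NH2: carbonyl C bonded to C and to N → amide (the N is not a separate amine).

amide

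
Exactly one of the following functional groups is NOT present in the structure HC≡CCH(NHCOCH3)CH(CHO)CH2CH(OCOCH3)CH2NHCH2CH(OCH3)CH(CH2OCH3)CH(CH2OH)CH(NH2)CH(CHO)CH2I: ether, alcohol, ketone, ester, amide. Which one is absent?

ether: present (CH(OCH3) — pendant –OCH3: C–O–C with sp³ C, no adjacent C=O → ether).
amide: present (CH(NHCOCH3) — pendant –NHC(=O)CH3: N bonded to a carbonyl → amide (not amine)).
ester: present (CH(OCOCH3) — pendant –OC(=O)CH3: an acyloxy group → ester).
alcohol: present (CH(CH2OH) — pendant –CH2OH on an sp³ backbone C → alcohol).
ketone: absent. In CH(OCOCH3), the C=O is bonded to an –O–C group, which defines an ester, not a ketone. In CH(NHCOCH3), the C=O is bonded to nitrogen, which defines an amide, not a ketone. In CH(CHO), the carbonyl carbon carries an H, so it is an aldehyde, not a ketone.

ketone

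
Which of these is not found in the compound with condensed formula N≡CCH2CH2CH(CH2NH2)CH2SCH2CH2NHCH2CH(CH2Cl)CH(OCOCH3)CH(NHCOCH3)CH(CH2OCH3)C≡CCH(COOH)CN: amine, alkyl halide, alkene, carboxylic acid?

alkene

carboxylic acid: present (CH(COOH) — pendant –COOH: carbonyl C bonded to C and –OH → carboxylic acid).
amine: present (CH(CH2NH2) — pendant –CH2NH2: N on sp³ C, no adjacent C=O → amine).
alkyl halide: present (CH(CH2Cl) — pendant –CH2X: halogen on sp³ carbon → alkyl halide).
alkene: no segment matches this pattern.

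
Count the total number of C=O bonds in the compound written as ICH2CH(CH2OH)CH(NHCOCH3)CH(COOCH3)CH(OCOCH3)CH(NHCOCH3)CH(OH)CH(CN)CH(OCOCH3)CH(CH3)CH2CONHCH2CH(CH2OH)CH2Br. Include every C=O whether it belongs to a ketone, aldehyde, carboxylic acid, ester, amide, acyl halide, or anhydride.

CH(NHCOCH3): amide, 1 C=O (running total 1).
CH(COOCH3): ester, 1 C=O (running total 2).
CH(OCOCH3): ester, 1 C=O (running total 3).
CH(NHCOCH3): amide, 1 C=O (running total 4).
CH(OCOCH3): ester, 1 C=O (running total 5).
CH2CONHCH2: amide, 1 C=O (running total 6).

6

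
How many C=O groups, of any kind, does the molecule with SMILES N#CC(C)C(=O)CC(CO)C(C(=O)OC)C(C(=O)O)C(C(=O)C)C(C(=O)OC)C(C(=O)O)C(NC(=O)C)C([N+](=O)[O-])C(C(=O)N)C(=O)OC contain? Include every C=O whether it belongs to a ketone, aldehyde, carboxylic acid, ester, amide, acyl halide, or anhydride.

9

CO: ketone, 1 C=O (running total 1).
CH(COOCH3): ester, 1 C=O (running total 2).
CH(COOH): carboxylic acid, 1 C=O (running total 3).
CH(COCH3): ketone, 1 C=O (running total 4).
CH(COOCH3): ester, 1 C=O (running total 5).
CH(COOH): carboxylic acid, 1 C=O (running total 6).
CH(NHCOCH3): amide, 1 C=O (running total 7).
CH(CONH2): amide, 1 C=O (running total 8).
COOCH3: ester, 1 C=O (running total 9).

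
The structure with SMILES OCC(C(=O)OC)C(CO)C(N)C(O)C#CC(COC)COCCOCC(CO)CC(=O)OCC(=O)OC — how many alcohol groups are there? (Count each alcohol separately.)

4

Working along the chain:
  HOCH2: HO– on an sp³ carbon → alcohol.
  CH(COOCH3): pendant –COOCH3: carbonyl C bonded to C and –OCH3 → ester.
  CH(CH2OH): pendant –CH2OH on an sp³ backbone C → alcohol.
  CH(NH2): –NH2 on an sp³ carbon with no adjacent C=O → amine.
  CH(OH): –OH on an sp³ carbon → alcohol (secondary).
  C≡C: C≡C triple bond → alkyne.
  CH(CH2OCH3): pendant –CH2OCH3: C–O–C linkage → ether.
  CH2OCH2: C–O–C with sp³ carbons on both sides and no adjacent C=O → ether.
  CH2OCH2: C–O–C with sp³ carbons on both sides and no adjacent C=O → ether.
  CH(CH2OH): pendant –CH2OH on an sp³ backbone C → alcohol.
  CH2COOCH2: –C(=O)–O–C with C on the carbonyl side → ester.
  COOCH3: –C(=O)OCH3: carbonyl C bonded to C and to –OCH3 → ester (not ketone + ether).
Alcohol appears at: HOCH2, CH(CH2OH), CH(OH), CH(CH2OH) → 4.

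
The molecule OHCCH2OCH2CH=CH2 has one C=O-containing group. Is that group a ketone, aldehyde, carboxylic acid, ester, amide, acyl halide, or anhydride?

aldehyde

The carbonyl is in the OHC segment: terminal –CHO: carbonyl C bonded to H and C → aldehyde.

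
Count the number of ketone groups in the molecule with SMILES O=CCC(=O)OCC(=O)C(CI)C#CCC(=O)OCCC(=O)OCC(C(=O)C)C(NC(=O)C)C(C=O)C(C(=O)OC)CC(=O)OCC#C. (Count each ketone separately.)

Taking each segment in turn:
  OHC: terminal –CHO: carbonyl C bonded to H and C → aldehyde.
  CH2COOCH2: –C(=O)–O–C with C on the carbonyl side → ester.
  CO: –C(=O)– with carbon on both sides → ketone.
  CH(CH2I): pendant –CH2X: halogen on sp³ carbon → alkyl halide.
  C≡C: C≡C triple bond → alkyne.
  CH2COOCH2: –C(=O)–O–C with C on the carbonyl side → ester.
  CH2COOCH2: –C(=O)–O–C with C on the carbonyl side → ester.
  CH(COCH3): pendant –COCH3: carbonyl C bonded to two carbons → ketone.
  CH(NHCOCH3): pendant –NHC(=O)CH3: N bonded to a carbonyl → amide (not amine).
  CH(CHO): pendant –CHO: carbonyl C bonded to C and H → aldehyde.
  CH(COOCH3): pendant –COOCH3: carbonyl C bonded to C and –OCH3 → ester.
  CH2COOCH2: –C(=O)–O–C with C on the carbonyl side → ester.
  C≡CH: C≡C triple bond → alkyne.
Ketone appears at: CO, CH(COCH3) → 2.

2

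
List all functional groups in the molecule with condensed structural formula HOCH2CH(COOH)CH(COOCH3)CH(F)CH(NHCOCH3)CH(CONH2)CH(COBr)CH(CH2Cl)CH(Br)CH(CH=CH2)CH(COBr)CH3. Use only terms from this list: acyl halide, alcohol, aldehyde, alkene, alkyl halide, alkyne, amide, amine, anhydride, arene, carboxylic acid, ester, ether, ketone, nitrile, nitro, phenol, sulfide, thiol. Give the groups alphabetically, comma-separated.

acyl halide, alcohol, alkene, alkyl halide, amide, carboxylic acid, ester

Reading the structure from left to right:
  HOCH2: HO– on an sp³ carbon → alcohol.
  CH(COOH): pendant –COOH: carbonyl C bonded to C and –OH → carboxylic acid.
  CH(COOCH3): pendant –COOCH3: carbonyl C bonded to C and –OCH3 → ester.
  CH(F): halogen on an sp³ carbon → alkyl halide.
  CH(NHCOCH3): pendant –NHC(=O)CH3: N bonded to a carbonyl → amide (not amine).
  CH(CONH2): pendant –CONH2: carbonyl C bonded to C and N → amide.
  CH(COBr): pendant –C(=O)X: carbonyl C bonded to C and halogen → acyl halide.
  CH(CH2Cl): pendant –CH2X: halogen on sp³ carbon → alkyl halide.
  CH(Br): halogen on an sp³ carbon → alkyl halide.
  CH(CH=CH2): pendant –CH=CH2: C=C double bond → alkene.
  CH(COBr): pendant –C(=O)X: carbonyl C bonded to C and halogen → acyl halide.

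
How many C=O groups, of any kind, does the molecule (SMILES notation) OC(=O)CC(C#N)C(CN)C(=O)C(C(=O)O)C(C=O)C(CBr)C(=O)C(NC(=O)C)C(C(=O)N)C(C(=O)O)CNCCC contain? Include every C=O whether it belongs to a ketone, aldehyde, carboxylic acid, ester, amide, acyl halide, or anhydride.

8

HOOC: carboxylic acid, 1 C=O (running total 1).
CO: ketone, 1 C=O (running total 2).
CH(COOH): carboxylic acid, 1 C=O (running total 3).
CH(CHO): aldehyde, 1 C=O (running total 4).
CO: ketone, 1 C=O (running total 5).
CH(NHCOCH3): amide, 1 C=O (running total 6).
CH(CONH2): amide, 1 C=O (running total 7).
CH(COOH): carboxylic acid, 1 C=O (running total 8).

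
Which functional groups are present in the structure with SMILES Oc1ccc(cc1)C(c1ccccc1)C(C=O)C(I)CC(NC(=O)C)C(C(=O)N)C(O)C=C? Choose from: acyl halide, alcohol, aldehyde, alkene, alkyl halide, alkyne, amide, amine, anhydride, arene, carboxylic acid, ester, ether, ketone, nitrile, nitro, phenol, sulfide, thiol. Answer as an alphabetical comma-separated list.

Reading the structure from left to right:
  HOC6H4: –OH attached directly to an aromatic ring → phenol (not alcohol); the ring itself is an arene.
  CH(C6H5): pendant –C6H5: benzene ring → arene.
  CH(CHO): pendant –CHO: carbonyl C bonded to C and H → aldehyde.
  CH(I): halogen on an sp³ carbon → alkyl halide.
  CH(NHCOCH3): pendant –NHC(=O)CH3: N bonded to a carbonyl → amide (not amine).
  CH(CONH2): pendant –CONH2: carbonyl C bonded to C and N → amide.
  CH(OH): –OH on an sp³ carbon → alcohol (secondary).
  CH=CH2: C=C double bond → alkene.

alcohol, aldehyde, alkene, alkyl halide, amide, arene, phenol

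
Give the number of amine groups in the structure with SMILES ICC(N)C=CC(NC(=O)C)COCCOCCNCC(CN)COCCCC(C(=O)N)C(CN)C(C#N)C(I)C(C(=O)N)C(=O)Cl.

4

halogen on an sp³ carbon → alkyl halide.
–NH2 on an sp³ carbon with no adjacent C=O → amine.
C=C double bond → alkene.
pendant –NHC(=O)CH3: N bonded to a carbonyl → amide (not amine).
C–O–C with sp³ carbons on both sides and no adjacent C=O → ether.
C–O–C with sp³ carbons on both sides and no adjacent C=O → ether.
C–N–C with sp³ carbons and no adjacent C=O → amine (secondary).
pendant –CH2NH2: N on sp³ C, no adjacent C=O → amine.
C–O–C with sp³ carbons on both sides and no adjacent C=O → ether.
pendant –CONH2: carbonyl C bonded to C and N → amide.
pendant –CH2NH2: N on sp³ C, no adjacent C=O → amine.
pendant –C≡N: nitrile.
halogen on an sp³ carbon → alkyl halide.
pendant –CONH2: carbonyl C bonded to C and N → amide.
–C(=O)Cl: carbonyl C bonded to C and to a halogen → acyl halide (not alkyl halide).
Amine appears at: CH(NH2), CH2NHCH2, CH(CH2NH2), CH(CH2NH2) → 4.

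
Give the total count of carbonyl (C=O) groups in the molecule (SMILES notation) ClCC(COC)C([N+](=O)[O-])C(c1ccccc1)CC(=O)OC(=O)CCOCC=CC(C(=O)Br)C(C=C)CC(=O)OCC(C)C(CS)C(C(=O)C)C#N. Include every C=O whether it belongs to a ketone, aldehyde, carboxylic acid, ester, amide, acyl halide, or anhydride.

5

CH2CO-O-COCH2: anhydride, 2 C=O (running total 2).
CH(COBr): acyl halide, 1 C=O (running total 3).
CH2COOCH2: ester, 1 C=O (running total 4).
CH(COCH3): ketone, 1 C=O (running total 5).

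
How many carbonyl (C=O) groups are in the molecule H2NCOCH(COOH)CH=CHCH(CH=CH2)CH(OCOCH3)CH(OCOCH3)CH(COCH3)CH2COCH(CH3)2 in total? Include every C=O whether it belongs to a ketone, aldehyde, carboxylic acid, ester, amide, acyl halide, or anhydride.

H2NCO: amide, 1 C=O (running total 1).
CH(COOH): carboxylic acid, 1 C=O (running total 2).
CH(OCOCH3): ester, 1 C=O (running total 3).
CH(OCOCH3): ester, 1 C=O (running total 4).
CH(COCH3): ketone, 1 C=O (running total 5).
CO: ketone, 1 C=O (running total 6).

6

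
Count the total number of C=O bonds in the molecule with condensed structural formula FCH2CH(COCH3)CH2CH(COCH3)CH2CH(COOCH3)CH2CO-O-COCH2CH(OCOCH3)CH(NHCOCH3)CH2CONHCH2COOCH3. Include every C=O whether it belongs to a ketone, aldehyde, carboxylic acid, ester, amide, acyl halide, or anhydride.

CH(COCH3): ketone, 1 C=O (running total 1).
CH(COCH3): ketone, 1 C=O (running total 2).
CH(COOCH3): ester, 1 C=O (running total 3).
CH2CO-O-COCH2: anhydride, 2 C=O (running total 5).
CH(OCOCH3): ester, 1 C=O (running total 6).
CH(NHCOCH3): amide, 1 C=O (running total 7).
CH2CONHCH2: amide, 1 C=O (running total 8).
COOCH3: ester, 1 C=O (running total 9).

9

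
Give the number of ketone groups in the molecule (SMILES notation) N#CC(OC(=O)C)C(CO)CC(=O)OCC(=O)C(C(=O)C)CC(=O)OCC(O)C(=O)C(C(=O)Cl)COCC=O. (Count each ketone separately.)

Reading the structure from left to right:
  N≡C: N≡C–: carbon triple-bonded to nitrogen → nitrile.
  CH(OCOCH3): pendant –OC(=O)CH3: an acyloxy group → ester.
  CH(CH2OH): pendant –CH2OH on an sp³ backbone C → alcohol.
  CH2COOCH2: –C(=O)–O–C with C on the carbonyl side → ester.
  CO: –C(=O)– with carbon on both sides → ketone.
  CH(COCH3): pendant –COCH3: carbonyl C bonded to two carbons → ketone.
  CH2COOCH2: –C(=O)–O–C with C on the carbonyl side → ester.
  CH(OH): –OH on an sp³ carbon → alcohol (secondary).
  CO: –C(=O)– with carbon on both sides → ketone.
  CH(COCl): pendant –C(=O)X: carbonyl C bonded to C and halogen → acyl halide.
  CH2OCH2: C–O–C with sp³ carbons on both sides and no adjacent C=O → ether.
  CHO: terminal –CHO: carbonyl C bonded to H and C → aldehyde.
Ketone appears at: CO, CH(COCH3), CO → 3.

3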